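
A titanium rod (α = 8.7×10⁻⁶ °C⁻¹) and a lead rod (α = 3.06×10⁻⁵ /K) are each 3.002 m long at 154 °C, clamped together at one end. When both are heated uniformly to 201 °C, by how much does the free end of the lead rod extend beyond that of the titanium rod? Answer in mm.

3.09 mm

ΔT = 47 K
titanium: ΔL = 8.7×10⁻⁶ × 3.002 m × 47 = 1.2275×10⁻³ m = 1.2275 mm
lead: ΔL = 3.06×10⁻⁵ × 3.002 m × 47 = 4.3175×10⁻³ m = 4.3175 mm
difference = 4.3175 − 1.2275 = 3.0900 mm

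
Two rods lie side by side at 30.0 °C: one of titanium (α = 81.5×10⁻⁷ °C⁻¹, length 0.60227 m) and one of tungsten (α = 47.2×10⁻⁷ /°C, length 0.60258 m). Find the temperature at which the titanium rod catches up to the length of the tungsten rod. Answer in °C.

Equal length when α₁L₁ΔT − α₂L₂ΔT = L₂ − L₁ = 3.10×10⁻⁴ m
α₁L₁ = 4.9085005×10⁻⁶, α₂L₂ = 2.8441776×10⁻⁶ → Δ(αL) = 2.0643229×10⁻⁶ m/K
ΔT = 3.10×10⁻⁴ / 2.0643229×10⁻⁶ = 150.170 K, so T = 30.0 + 150.170 = 180.170 °C

T = 180.2 °C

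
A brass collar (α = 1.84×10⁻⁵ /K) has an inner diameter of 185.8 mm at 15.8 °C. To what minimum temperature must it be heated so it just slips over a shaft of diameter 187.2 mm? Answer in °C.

T = 425 °C

Required Δd = 187.2 − 185.8 = 1.4 mm
Δd = αd₀ΔT ⇒ ΔT = Δd/(αd₀) = 1.4 / (1.84×10⁻⁵ × 185.8) = 409.51 K
T_min = 15.8 + 409.51 = 425.31 °C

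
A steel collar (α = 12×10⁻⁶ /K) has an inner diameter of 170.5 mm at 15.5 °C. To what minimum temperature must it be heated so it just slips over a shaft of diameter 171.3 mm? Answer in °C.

T = 407 °C

Required Δd = 171.3 − 170.5 = 0.8 mm
Δd = αd₀ΔT ⇒ ΔT = Δd/(αd₀) = 0.8 / (12×10⁻⁶ × 170.5) = 391.01 K
T_min = 15.5 + 391.01 = 406.51 °C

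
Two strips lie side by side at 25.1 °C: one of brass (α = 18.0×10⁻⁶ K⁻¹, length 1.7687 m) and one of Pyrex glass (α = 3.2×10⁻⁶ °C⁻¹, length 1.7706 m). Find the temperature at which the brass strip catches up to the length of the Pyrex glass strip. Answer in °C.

L₁(1 + α₁ΔT) = L₂(1 + α₂ΔT) ⇒ ΔT = (L₂ − L₁)/(α₁L₁ − α₂L₂)
L₂ − L₁ = 1.7706 − 1.7687 = 1.90×10⁻³ m
α₁L₁ − α₂L₂ = 18.0×10⁻⁶×1.7687 − 3.2×10⁻⁶×1.7706 = 2.617068×10⁻⁵ m/K
ΔT = 1.90×10⁻³ / 2.617068×10⁻⁵ = 72.6003 K
T = 25.1 + 72.6003 = 97.7003 °C

T = 97.70 °C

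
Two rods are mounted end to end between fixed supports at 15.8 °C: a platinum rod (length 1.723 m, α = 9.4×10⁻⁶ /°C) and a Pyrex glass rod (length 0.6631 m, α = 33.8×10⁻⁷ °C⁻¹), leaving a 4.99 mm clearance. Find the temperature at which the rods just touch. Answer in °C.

T = 286 °C

α₁L₁ = 1.61962×10⁻⁵ m/K, α₂L₂ = 2.241278×10⁻⁶ m/K → total 1.8437478×10⁻⁵ m/K
ΔT = g/(α₁L₁+α₂L₂) = 4.99×10⁻³ / 1.8437478×10⁻⁵ = 270.64 K
T = 15.8 + 270.64 = 286.44 °C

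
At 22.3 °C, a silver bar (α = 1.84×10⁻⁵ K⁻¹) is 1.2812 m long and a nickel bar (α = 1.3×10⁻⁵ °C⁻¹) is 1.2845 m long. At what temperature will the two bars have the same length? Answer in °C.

L₁(1 + α₁ΔT) = L₂(1 + α₂ΔT) ⇒ ΔT = (L₂ − L₁)/(α₁L₁ − α₂L₂)
L₂ − L₁ = 1.2845 − 1.2812 = 3.30×10⁻³ m
α₁L₁ − α₂L₂ = 1.84×10⁻⁵×1.2812 − 1.3×10⁻⁵×1.2845 = 6.87558×10⁻⁶ m/K
ΔT = 3.30×10⁻³ / 6.87558×10⁻⁶ = 479.960 K
T = 22.3 + 479.960 = 502.260 °C

T = 502.3 °C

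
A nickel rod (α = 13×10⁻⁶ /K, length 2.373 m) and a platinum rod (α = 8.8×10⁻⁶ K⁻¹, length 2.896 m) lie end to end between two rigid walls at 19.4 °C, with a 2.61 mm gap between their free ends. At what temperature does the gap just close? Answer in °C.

Gap closes when ΔL₁ + ΔL₂ = 2.61 mm = 2.61×10⁻³ m
(α₁L₁ + α₂L₂)ΔT = g
α₁L₁ + α₂L₂ = 13×10⁻⁶×2.373 + 8.8×10⁻⁶×2.896 = 5.63338×10⁻⁵ m/K
ΔT = 2.61×10⁻³ / 5.63338×10⁻⁵ = 46.331 K
T = 19.4 + 46.331 = 65.731 °C

T = 65.7 °C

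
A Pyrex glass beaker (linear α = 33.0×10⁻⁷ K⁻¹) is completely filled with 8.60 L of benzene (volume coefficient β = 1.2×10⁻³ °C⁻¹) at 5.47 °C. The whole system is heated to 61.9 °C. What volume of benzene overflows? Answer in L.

0.578 L

The beaker also expands: β_container ≈ 3α = 9.9×10⁻⁶ /K
Net overflow = V₀(β_liq − 3α_cont)ΔT
β − 3α = 1.20×10⁻³ − 9.9×10⁻⁶ = 1.1901×10⁻³ /K; ΔT = 56.43 K
ΔV = 8.60 × 1.1901×10⁻³ × 56.43 = 0.578 L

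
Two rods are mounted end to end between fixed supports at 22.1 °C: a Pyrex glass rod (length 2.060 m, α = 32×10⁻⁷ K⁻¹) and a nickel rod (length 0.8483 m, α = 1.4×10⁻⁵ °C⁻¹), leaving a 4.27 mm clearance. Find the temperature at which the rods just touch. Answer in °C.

T = 253 °C

Gap closes when ΔL₁ + ΔL₂ = 4.27 mm = 4.27×10⁻³ m
(α₁L₁ + α₂L₂)ΔT = g
α₁L₁ + α₂L₂ = 32×10⁻⁷×2.060 + 1.4×10⁻⁵×0.8483 = 1.84682×10⁻⁵ m/K
ΔT = 4.27×10⁻³ / 1.84682×10⁻⁵ = 231.21 K
T = 22.1 + 231.21 = 253.31 °C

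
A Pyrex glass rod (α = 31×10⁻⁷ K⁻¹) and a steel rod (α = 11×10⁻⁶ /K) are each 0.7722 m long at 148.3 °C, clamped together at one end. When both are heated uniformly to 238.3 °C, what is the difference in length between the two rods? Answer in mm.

ΔT = 90.0 K
Pyrex glass: ΔL = 31×10⁻⁷ × 0.7722 m × 90.0 = 2.1544×10⁻⁴ m = 0.21544 mm
steel: ΔL = 11×10⁻⁶ × 0.7722 m × 90.0 = 7.6448×10⁻⁴ m = 0.76448 mm
difference = 0.76448 − 0.21544 = 0.54904 mm

0.549 mm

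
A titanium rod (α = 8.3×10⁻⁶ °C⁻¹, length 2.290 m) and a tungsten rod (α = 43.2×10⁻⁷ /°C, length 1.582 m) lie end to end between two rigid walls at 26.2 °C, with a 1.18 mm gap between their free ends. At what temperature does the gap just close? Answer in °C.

Gap closes when ΔL₁ + ΔL₂ = 1.18 mm = 1.18×10⁻³ m
(α₁L₁ + α₂L₂)ΔT = g
α₁L₁ + α₂L₂ = 8.3×10⁻⁶×2.290 + 43.2×10⁻⁷×1.582 = 2.584124×10⁻⁵ m/K
ΔT = 1.18×10⁻³ / 2.584124×10⁻⁵ = 45.663 K
T = 26.2 + 45.663 = 71.863 °C

T = 71.9 °C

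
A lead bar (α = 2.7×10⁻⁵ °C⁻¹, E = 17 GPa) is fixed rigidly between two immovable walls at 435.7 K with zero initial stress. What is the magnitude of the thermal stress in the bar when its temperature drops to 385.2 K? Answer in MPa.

σ = 23.2 MPa

Fully constrained: the free strain ε = αΔT is blocked, so σ = Eε = EαΔT.
|ΔT| = 50.5 K
σ = 17.0×10⁹ × 2.7×10⁻⁵ × 50.5 = 2.32×10⁷ Pa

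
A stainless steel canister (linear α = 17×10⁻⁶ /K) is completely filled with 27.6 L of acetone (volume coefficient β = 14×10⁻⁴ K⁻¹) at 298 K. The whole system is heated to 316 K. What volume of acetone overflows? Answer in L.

The canister also expands: β_container ≈ 3α = 5.1×10⁻⁵ /K
Net overflow = V₀(β_liq − 3α_cont)ΔT
β − 3α = 1.40×10⁻³ − 5.1×10⁻⁵ = 1.349×10⁻³ /K; ΔT = 18 K
ΔV = 27.6 × 1.349×10⁻³ × 18 = 0.670 L

0.670 L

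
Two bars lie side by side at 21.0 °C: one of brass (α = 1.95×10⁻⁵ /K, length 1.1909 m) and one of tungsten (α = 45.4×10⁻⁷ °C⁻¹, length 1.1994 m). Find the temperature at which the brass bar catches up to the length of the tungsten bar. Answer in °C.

T = 499.1 °C

Equal length when α₁L₁ΔT − α₂L₂ΔT = L₂ − L₁ = 8.50×10⁻³ m
α₁L₁ = 2.322255×10⁻⁵, α₂L₂ = 5.445276×10⁻⁶ → Δ(αL) = 1.7777274×10⁻⁵ m/K
ΔT = 8.50×10⁻³ / 1.7777274×10⁻⁵ = 478.139 K, so T = 21.0 + 478.139 = 499.139 °C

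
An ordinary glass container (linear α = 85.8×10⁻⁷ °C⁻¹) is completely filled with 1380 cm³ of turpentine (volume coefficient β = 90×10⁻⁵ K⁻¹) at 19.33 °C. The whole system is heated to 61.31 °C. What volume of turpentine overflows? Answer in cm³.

50.6 cm³

The container also expands: β_container ≈ 3α = 2.574×10⁻⁵ /K
Net overflow = V₀(β_liq − 3α_cont)ΔT
β − 3α = 9.00×10⁻⁴ − 2.574×10⁻⁵ = 8.7426×10⁻⁴ /K; ΔT = 41.98 K
ΔV = 1380 × 8.7426×10⁻⁴ × 41.98 = 50.6 cm³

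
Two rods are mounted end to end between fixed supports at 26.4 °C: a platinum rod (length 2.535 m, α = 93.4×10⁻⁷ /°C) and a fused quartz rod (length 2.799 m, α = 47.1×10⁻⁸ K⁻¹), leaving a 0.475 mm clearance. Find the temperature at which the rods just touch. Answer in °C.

α₁L₁ = 2.36769×10⁻⁵ m/K, α₂L₂ = 1.318329×10⁻⁶ m/K → total 2.4995229×10⁻⁵ m/K
ΔT = g/(α₁L₁+α₂L₂) = 4.75×10⁻⁴ / 2.4995229×10⁻⁵ = 19.004 K
T = 26.4 + 19.004 = 45.404 °C

T = 45.4 °C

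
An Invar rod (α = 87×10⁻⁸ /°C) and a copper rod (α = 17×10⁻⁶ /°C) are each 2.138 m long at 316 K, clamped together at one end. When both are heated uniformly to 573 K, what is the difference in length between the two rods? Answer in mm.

ΔT = 257 K
Invar: ΔL = 87×10⁻⁸ × 2.138 m × 257 = 4.7804×10⁻⁴ m = 0.47804 mm
copper: ΔL = 17×10⁻⁶ × 2.138 m × 257 = 9.3409×10⁻³ m = 9.3409 mm
difference = 9.3409 − 0.47804 = 8.86286 mm

8.86 mm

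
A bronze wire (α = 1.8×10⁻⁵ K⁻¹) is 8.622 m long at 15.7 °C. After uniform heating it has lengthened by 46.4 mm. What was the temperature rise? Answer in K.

ΔT = 299 K

ΔL = αL₀ΔT ⇒ ΔT = ΔL / (αL₀)
ΔT = 46.4×10⁻³ m / (1.8×10⁻⁵ × 8.622 m) = 298.98 K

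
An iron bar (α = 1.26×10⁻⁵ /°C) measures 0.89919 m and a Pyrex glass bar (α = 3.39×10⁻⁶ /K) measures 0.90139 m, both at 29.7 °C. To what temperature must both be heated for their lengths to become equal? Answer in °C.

Equal length when α₁L₁ΔT − α₂L₂ΔT = L₂ − L₁ = 2.20×10⁻³ m
α₁L₁ = 1.1329794×10⁻⁵, α₂L₂ = 3.0557121×10⁻⁶ → Δ(αL) = 8.2740819×10⁻⁶ m/K
ΔT = 2.20×10⁻³ / 8.2740819×10⁻⁶ = 265.891 K, so T = 29.7 + 265.891 = 295.591 °C

T = 295.6 °C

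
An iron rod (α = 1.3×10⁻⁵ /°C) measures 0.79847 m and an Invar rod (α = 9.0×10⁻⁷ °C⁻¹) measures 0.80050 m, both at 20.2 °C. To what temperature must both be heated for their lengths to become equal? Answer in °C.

T = 230.4 °C

L₁(1 + α₁ΔT) = L₂(1 + α₂ΔT) ⇒ ΔT = (L₂ − L₁)/(α₁L₁ − α₂L₂)
L₂ − L₁ = 0.80050 − 0.79847 = 2.03×10⁻³ m
α₁L₁ − α₂L₂ = 1.3×10⁻⁵×0.79847 − 9.0×10⁻⁷×0.80050 = 9.65966×10⁻⁶ m/K
ΔT = 2.03×10⁻³ / 9.65966×10⁻⁶ = 210.152 K
T = 20.2 + 210.152 = 230.352 °C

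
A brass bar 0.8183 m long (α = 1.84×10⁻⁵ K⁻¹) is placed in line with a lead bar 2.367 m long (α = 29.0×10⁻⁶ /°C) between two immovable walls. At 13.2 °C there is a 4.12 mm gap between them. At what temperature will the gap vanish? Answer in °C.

Gap closes when ΔL₁ + ΔL₂ = 4.12 mm = 4.12×10⁻³ m
(α₁L₁ + α₂L₂)ΔT = g
α₁L₁ + α₂L₂ = 1.84×10⁻⁵×0.8183 + 29.0×10⁻⁶×2.367 = 8.369972×10⁻⁵ m/K
ΔT = 4.12×10⁻³ / 8.369972×10⁻⁵ = 49.224 K
T = 13.2 + 49.224 = 62.424 °C

T = 62.4 °C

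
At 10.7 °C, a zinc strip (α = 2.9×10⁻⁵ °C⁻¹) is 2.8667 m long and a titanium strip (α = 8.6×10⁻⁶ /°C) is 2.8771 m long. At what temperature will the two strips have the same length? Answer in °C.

T = 188.8 °C

L₁(1 + α₁ΔT) = L₂(1 + α₂ΔT) ⇒ ΔT = (L₂ − L₁)/(α₁L₁ − α₂L₂)
L₂ − L₁ = 2.8771 − 2.8667 = 1.04×10⁻² m
α₁L₁ − α₂L₂ = 2.9×10⁻⁵×2.8667 − 8.6×10⁻⁶×2.8771 = 5.839124×10⁻⁵ m/K
ΔT = 1.04×10⁻² / 5.839124×10⁻⁵ = 178.109 K
T = 10.7 + 178.109 = 188.809 °C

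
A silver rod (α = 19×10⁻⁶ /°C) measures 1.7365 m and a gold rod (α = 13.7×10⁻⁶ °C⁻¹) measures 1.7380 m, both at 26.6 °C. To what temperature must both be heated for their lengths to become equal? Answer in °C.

Equal length when α₁L₁ΔT − α₂L₂ΔT = L₂ − L₁ = 1.50×10⁻³ m
α₁L₁ = 3.29935×10⁻⁵, α₂L₂ = 2.38106×10⁻⁵ → Δ(αL) = 9.1829×10⁻⁶ m/K
ΔT = 1.50×10⁻³ / 9.1829×10⁻⁶ = 163.347 K, so T = 26.6 + 163.347 = 189.947 °C

T = 189.9 °C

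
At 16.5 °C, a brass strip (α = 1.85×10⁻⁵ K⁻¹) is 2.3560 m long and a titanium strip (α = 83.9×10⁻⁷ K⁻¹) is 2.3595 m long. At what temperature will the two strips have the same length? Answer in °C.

T = 163.6 °C

L₁(1 + α₁ΔT) = L₂(1 + α₂ΔT) ⇒ ΔT = (L₂ − L₁)/(α₁L₁ − α₂L₂)
L₂ − L₁ = 2.3595 − 2.3560 = 3.50×10⁻³ m
α₁L₁ − α₂L₂ = 1.85×10⁻⁵×2.3560 − 83.9×10⁻⁷×2.3595 = 2.3789795×10⁻⁵ m/K
ΔT = 3.50×10⁻³ / 2.3789795×10⁻⁵ = 147.122 K
T = 16.5 + 147.122 = 163.622 °C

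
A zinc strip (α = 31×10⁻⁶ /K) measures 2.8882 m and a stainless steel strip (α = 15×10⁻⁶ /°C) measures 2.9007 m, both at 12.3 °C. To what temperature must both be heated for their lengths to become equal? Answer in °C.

T = 283.9 °C

Equal length when α₁L₁ΔT − α₂L₂ΔT = L₂ − L₁ = 1.25×10⁻² m
α₁L₁ = 8.95342×10⁻⁵, α₂L₂ = 4.35105×10⁻⁵ → Δ(αL) = 4.60237×10⁻⁵ m/K
ΔT = 1.25×10⁻² / 4.60237×10⁻⁵ = 271.599 K, so T = 12.3 + 271.599 = 283.899 °C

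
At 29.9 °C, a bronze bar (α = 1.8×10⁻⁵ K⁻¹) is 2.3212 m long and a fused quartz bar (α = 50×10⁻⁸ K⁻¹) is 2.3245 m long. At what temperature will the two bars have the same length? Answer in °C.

Equal length when α₁L₁ΔT − α₂L₂ΔT = L₂ − L₁ = 3.30×10⁻³ m
α₁L₁ = 4.17816×10⁻⁵, α₂L₂ = 1.16225×10⁻⁶ → Δ(αL) = 4.061935×10⁻⁵ m/K
ΔT = 3.30×10⁻³ / 4.061935×10⁻⁵ = 81.242 K, so T = 29.9 + 81.242 = 111.142 °C

T = 111.1 °C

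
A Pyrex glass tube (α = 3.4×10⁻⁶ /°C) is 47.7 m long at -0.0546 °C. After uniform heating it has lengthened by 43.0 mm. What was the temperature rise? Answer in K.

ΔL = αL₀ΔT ⇒ ΔT = ΔL / (αL₀)
ΔT = 43.0×10⁻³ m / (3.4×10⁻⁶ × 47.7 m) = 265.14 K

ΔT = 265 K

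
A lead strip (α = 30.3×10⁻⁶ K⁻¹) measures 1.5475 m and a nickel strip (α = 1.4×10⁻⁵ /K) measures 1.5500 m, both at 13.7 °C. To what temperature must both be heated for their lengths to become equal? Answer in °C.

T = 112.9 °C

Equal length when α₁L₁ΔT − α₂L₂ΔT = L₂ − L₁ = 2.50×10⁻³ m
α₁L₁ = 4.688925×10⁻⁵, α₂L₂ = 2.170×10⁻⁵ → Δ(αL) = 2.518925×10⁻⁵ m/K
ΔT = 2.50×10⁻³ / 2.518925×10⁻⁵ = 99.249 K, so T = 13.7 + 99.249 = 112.949 °C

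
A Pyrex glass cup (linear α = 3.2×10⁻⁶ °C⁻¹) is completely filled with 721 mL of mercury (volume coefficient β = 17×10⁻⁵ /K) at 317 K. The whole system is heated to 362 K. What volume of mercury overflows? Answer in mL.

The cup also expands: β_container ≈ 3α = 9.6×10⁻⁶ /K
Net overflow = V₀(β_liq − 3α_cont)ΔT
β − 3α = 1.70×10⁻⁴ − 9.6×10⁻⁶ = 1.604×10⁻⁴ /K; ΔT = 45 K
ΔV = 721 × 1.604×10⁻⁴ × 45 = 5.20 mL

5.20 mL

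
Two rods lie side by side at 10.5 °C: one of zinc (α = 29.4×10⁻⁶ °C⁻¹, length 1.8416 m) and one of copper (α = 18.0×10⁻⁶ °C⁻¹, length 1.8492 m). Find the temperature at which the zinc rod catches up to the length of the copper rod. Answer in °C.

T = 374.9 °C

L₁(1 + α₁ΔT) = L₂(1 + α₂ΔT) ⇒ ΔT = (L₂ − L₁)/(α₁L₁ − α₂L₂)
L₂ − L₁ = 1.8492 − 1.8416 = 7.60×10⁻³ m
α₁L₁ − α₂L₂ = 29.4×10⁻⁶×1.8416 − 18.0×10⁻⁶×1.8492 = 2.085744×10⁻⁵ m/K
ΔT = 7.60×10⁻³ / 2.085744×10⁻⁵ = 364.378 K
T = 10.5 + 364.378 = 374.878 °C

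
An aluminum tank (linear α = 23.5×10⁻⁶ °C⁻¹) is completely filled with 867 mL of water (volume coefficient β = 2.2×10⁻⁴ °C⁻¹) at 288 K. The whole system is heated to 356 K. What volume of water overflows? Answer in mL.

8.81 mL

The tank also expands: β_container ≈ 3α = 7.05×10⁻⁵ /K
Net overflow = V₀(β_liq − 3α_cont)ΔT
β − 3α = 2.20×10⁻⁴ − 7.05×10⁻⁵ = 1.495×10⁻⁴ /K; ΔT = 68 K
ΔV = 867 × 1.495×10⁻⁴ × 68 = 8.81 mL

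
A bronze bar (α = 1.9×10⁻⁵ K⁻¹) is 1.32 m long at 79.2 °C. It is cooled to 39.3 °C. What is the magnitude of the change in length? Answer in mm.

ΔL = 1.00 mm

|ΔT| = |39.3 − 79.2| = 39.9 K
ΔL = αL₀ΔT = (1.9×10⁻⁵)(1.32)(39.9) = 1.00×10⁻³ m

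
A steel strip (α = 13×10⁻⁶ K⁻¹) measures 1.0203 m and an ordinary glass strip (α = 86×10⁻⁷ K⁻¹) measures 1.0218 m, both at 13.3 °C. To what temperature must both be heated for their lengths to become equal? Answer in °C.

L₁(1 + α₁ΔT) = L₂(1 + α₂ΔT) ⇒ ΔT = (L₂ − L₁)/(α₁L₁ − α₂L₂)
L₂ − L₁ = 1.0218 − 1.0203 = 1.50×10⁻³ m
α₁L₁ − α₂L₂ = 13×10⁻⁶×1.0203 − 86×10⁻⁷×1.0218 = 4.47642×10⁻⁶ m/K
ΔT = 1.50×10⁻³ / 4.47642×10⁻⁶ = 335.089 K
T = 13.3 + 335.089 = 348.389 °C

T = 348.4 °C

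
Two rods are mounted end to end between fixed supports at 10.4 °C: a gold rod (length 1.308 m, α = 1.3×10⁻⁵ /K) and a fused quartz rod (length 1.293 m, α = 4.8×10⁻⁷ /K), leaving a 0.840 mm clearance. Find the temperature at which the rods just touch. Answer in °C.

α₁L₁ = 1.7004×10⁻⁵ m/K, α₂L₂ = 6.2064×10⁻⁷ m/K → total 1.762464×10⁻⁵ m/K
ΔT = g/(α₁L₁+α₂L₂) = 8.40×10⁻⁴ / 1.762464×10⁻⁵ = 47.661 K
T = 10.4 + 47.661 = 58.061 °C

T = 58.1 °C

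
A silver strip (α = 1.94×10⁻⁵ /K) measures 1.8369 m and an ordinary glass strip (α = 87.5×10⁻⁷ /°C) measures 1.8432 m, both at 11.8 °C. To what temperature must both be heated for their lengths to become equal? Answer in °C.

L₁(1 + α₁ΔT) = L₂(1 + α₂ΔT) ⇒ ΔT = (L₂ − L₁)/(α₁L₁ − α₂L₂)
L₂ − L₁ = 1.8432 − 1.8369 = 6.30×10⁻³ m
α₁L₁ − α₂L₂ = 1.94×10⁻⁵×1.8369 − 87.5×10⁻⁷×1.8432 = 1.950786×10⁻⁵ m/K
ΔT = 6.30×10⁻³ / 1.950786×10⁻⁵ = 322.947 K
T = 11.8 + 322.947 = 334.747 °C

T = 334.7 °C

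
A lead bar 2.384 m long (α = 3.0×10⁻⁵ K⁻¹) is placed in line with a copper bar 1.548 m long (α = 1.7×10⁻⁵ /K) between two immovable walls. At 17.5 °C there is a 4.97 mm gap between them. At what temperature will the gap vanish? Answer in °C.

Gap closes when ΔL₁ + ΔL₂ = 4.97 mm = 4.97×10⁻³ m
(α₁L₁ + α₂L₂)ΔT = g
α₁L₁ + α₂L₂ = 3.0×10⁻⁵×2.384 + 1.7×10⁻⁵×1.548 = 9.7836×10⁻⁵ m/K
ΔT = 4.97×10⁻³ / 9.7836×10⁻⁵ = 50.799 K
T = 17.5 + 50.799 = 68.299 °C

T = 68.3 °C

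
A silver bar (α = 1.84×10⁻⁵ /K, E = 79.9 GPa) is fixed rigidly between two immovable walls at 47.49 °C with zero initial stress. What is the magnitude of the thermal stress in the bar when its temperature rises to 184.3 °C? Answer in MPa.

Fully constrained: the free strain ε = αΔT is blocked, so σ = Eε = EαΔT.
|ΔT| = 136.81 K
σ = 79.9×10⁹ × 1.84×10⁻⁵ × 136.81 = 2.01×10⁸ Pa

σ = 201 MPa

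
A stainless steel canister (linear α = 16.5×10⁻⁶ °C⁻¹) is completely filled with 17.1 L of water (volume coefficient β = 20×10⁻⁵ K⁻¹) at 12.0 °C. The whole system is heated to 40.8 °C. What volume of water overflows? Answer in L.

The canister also expands: β_container ≈ 3α = 4.95×10⁻⁵ /K
Net overflow = V₀(β_liq − 3α_cont)ΔT
β − 3α = 2.00×10⁻⁴ − 4.95×10⁻⁵ = 1.505×10⁻⁴ /K; ΔT = 28.8 K
ΔV = 17.1 × 1.505×10⁻⁴ × 28.8 = 0.0741 L

0.0741 L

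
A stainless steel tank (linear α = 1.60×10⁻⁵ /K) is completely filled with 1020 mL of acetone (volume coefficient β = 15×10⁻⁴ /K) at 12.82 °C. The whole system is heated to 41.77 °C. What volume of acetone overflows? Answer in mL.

The tank also expands: β_container ≈ 3α = 4.8×10⁻⁵ /K
Net overflow = V₀(β_liq − 3α_cont)ΔT
β − 3α = 1.50×10⁻³ − 4.8×10⁻⁵ = 1.452×10⁻³ /K; ΔT = 28.95 K
ΔV = 1020 × 1.452×10⁻³ × 28.95 = 42.9 mL

42.9 mL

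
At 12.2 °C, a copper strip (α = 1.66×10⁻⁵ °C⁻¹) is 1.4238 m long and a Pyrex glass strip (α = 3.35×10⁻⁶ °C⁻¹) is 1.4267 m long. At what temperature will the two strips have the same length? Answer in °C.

Equal length when α₁L₁ΔT − α₂L₂ΔT = L₂ − L₁ = 2.90×10⁻³ m
α₁L₁ = 2.363508×10⁻⁵, α₂L₂ = 4.779445×10⁻⁶ → Δ(αL) = 1.8855635×10⁻⁵ m/K
ΔT = 2.90×10⁻³ / 1.8855635×10⁻⁵ = 153.800 K, so T = 12.2 + 153.800 = 166.000 °C

T = 166.0 °C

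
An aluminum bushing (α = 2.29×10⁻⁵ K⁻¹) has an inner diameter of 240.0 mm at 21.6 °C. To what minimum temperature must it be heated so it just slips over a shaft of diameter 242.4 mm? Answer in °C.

T = 458 °C

Required Δd = 242.4 − 240.0 = 2.4 mm
Δd = αd₀ΔT ⇒ ΔT = Δd/(αd₀) = 2.4 / (2.29×10⁻⁵ × 240.0) = 436.68 K
T_min = 21.6 + 436.68 = 458.28 °C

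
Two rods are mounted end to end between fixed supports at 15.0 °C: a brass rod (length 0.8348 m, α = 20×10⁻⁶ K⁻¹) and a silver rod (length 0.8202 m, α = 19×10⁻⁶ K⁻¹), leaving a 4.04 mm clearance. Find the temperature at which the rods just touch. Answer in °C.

T = 140 °C

α₁L₁ = 1.6696×10⁻⁵ m/K, α₂L₂ = 1.55838×10⁻⁵ m/K → total 3.22798×10⁻⁵ m/K
ΔT = g/(α₁L₁+α₂L₂) = 4.04×10⁻³ / 3.22798×10⁻⁵ = 125.16 K
T = 15.0 + 125.16 = 140.16 °C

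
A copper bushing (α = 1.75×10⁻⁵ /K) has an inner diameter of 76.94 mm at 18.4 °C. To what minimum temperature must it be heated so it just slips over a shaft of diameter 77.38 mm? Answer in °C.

Required Δd = 77.38 − 76.94 = 0.44 mm
Δd = αd₀ΔT ⇒ ΔT = Δd/(αd₀) = 0.44 / (1.75×10⁻⁵ × 76.94) = 326.79 K
T_min = 18.4 + 326.79 = 345.19 °C

T = 345 °C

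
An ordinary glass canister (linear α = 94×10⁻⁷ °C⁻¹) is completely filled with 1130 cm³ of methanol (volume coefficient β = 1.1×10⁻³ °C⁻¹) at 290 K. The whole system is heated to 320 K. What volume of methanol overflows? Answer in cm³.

36.3 cm³

The canister also expands: β_container ≈ 3α = 2.82×10⁻⁵ /K
Net overflow = V₀(β_liq − 3α_cont)ΔT
β − 3α = 1.10×10⁻³ − 2.82×10⁻⁵ = 1.0718×10⁻³ /K; ΔT = 30 K
ΔV = 1130 × 1.0718×10⁻³ × 30 = 36.3 cm³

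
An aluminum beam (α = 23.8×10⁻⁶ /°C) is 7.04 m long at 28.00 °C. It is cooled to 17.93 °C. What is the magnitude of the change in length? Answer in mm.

ΔL = 1.69 mm

|ΔT| = |17.93 − 28.00| = 10.07 K
ΔL = αL₀ΔT = (23.8×10⁻⁶)(7.04)(10.07) = 1.69×10⁻³ m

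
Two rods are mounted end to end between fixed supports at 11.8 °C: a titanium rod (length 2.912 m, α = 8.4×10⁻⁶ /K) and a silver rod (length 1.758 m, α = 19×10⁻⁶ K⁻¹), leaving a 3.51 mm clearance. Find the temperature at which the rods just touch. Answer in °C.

Gap closes when ΔL₁ + ΔL₂ = 3.51 mm = 3.51×10⁻³ m
(α₁L₁ + α₂L₂)ΔT = g
α₁L₁ + α₂L₂ = 8.4×10⁻⁶×2.912 + 19×10⁻⁶×1.758 = 5.78628×10⁻⁵ m/K
ΔT = 3.51×10⁻³ / 5.78628×10⁻⁵ = 60.661 K
T = 11.8 + 60.661 = 72.461 °C

T = 72.5 °C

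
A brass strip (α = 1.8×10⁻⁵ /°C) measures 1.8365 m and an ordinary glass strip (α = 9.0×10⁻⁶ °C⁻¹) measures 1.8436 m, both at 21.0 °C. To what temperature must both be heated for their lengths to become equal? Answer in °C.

L₁(1 + α₁ΔT) = L₂(1 + α₂ΔT) ⇒ ΔT = (L₂ − L₁)/(α₁L₁ − α₂L₂)
L₂ − L₁ = 1.8436 − 1.8365 = 7.10×10⁻³ m
α₁L₁ − α₂L₂ = 1.8×10⁻⁵×1.8365 − 9.0×10⁻⁶×1.8436 = 1.64646×10⁻⁵ m/K
ΔT = 7.10×10⁻³ / 1.64646×10⁻⁵ = 431.228 K
T = 21.0 + 431.228 = 452.228 °C

T = 452.2 °C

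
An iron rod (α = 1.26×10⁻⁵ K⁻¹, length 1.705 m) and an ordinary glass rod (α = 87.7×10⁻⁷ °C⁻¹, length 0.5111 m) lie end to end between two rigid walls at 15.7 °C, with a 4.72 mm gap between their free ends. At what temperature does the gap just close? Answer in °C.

α₁L₁ = 2.1483×10⁻⁵ m/K, α₂L₂ = 4.482347×10⁻⁶ m/K → total 2.5965347×10⁻⁵ m/K
ΔT = g/(α₁L₁+α₂L₂) = 4.72×10⁻³ / 2.5965347×10⁻⁵ = 181.78 K
T = 15.7 + 181.78 = 197.48 °C

T = 197 °C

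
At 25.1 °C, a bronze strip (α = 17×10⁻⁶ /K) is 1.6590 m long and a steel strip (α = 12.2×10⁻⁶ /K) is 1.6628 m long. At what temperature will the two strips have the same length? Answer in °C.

Equal length when α₁L₁ΔT − α₂L₂ΔT = L₂ − L₁ = 3.80×10⁻³ m
α₁L₁ = 2.8203×10⁻⁵, α₂L₂ = 2.028616×10⁻⁵ → Δ(αL) = 7.91684×10⁻⁶ m/K
ΔT = 3.80×10⁻³ / 7.91684×10⁻⁶ = 479.989 K, so T = 25.1 + 479.989 = 505.089 °C

T = 505.1 °C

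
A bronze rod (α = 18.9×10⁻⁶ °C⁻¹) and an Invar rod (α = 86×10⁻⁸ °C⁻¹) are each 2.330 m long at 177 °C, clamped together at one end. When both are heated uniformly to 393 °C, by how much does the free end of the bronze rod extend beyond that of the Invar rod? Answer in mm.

9.08 mm

ΔT = 216 K
bronze: ΔL = 18.9×10⁻⁶ × 2.330 m × 216 = 9.5120×10⁻³ m = 9.5120 mm
Invar: ΔL = 86×10⁻⁸ × 2.330 m × 216 = 4.3282×10⁻⁴ m = 0.43282 mm
difference = 9.5120 − 0.43282 = 9.07918 mm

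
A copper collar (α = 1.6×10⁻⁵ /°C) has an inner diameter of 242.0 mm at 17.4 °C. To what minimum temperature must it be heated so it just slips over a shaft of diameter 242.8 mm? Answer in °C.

T = 224 °C

Required Δd = 242.8 − 242.0 = 0.8 mm
Δd = αd₀ΔT ⇒ ΔT = Δd/(αd₀) = 0.8 / (1.6×10⁻⁵ × 242.0) = 206.61 K
T_min = 17.4 + 206.61 = 224.01 °C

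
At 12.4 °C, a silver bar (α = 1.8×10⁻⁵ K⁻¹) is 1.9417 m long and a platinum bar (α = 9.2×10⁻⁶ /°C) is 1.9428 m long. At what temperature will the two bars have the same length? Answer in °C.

L₁(1 + α₁ΔT) = L₂(1 + α₂ΔT) ⇒ ΔT = (L₂ − L₁)/(α₁L₁ − α₂L₂)
L₂ − L₁ = 1.9428 − 1.9417 = 1.10×10⁻³ m
α₁L₁ − α₂L₂ = 1.8×10⁻⁵×1.9417 − 9.2×10⁻⁶×1.9428 = 1.707684×10⁻⁵ m/K
ΔT = 1.10×10⁻³ / 1.707684×10⁻⁵ = 64.4147 K
T = 12.4 + 64.4147 = 76.8147 °C

T = 76.81 °C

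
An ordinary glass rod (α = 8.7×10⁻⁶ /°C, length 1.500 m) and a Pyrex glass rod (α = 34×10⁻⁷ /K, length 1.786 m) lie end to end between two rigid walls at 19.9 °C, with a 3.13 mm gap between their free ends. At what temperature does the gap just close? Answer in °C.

Gap closes when ΔL₁ + ΔL₂ = 3.13 mm = 3.13×10⁻³ m
(α₁L₁ + α₂L₂)ΔT = g
α₁L₁ + α₂L₂ = 8.7×10⁻⁶×1.500 + 34×10⁻⁷×1.786 = 1.91224×10⁻⁵ m/K
ΔT = 3.13×10⁻³ / 1.91224×10⁻⁵ = 163.68 K
T = 19.9 + 163.68 = 183.58 °C

T = 184 °C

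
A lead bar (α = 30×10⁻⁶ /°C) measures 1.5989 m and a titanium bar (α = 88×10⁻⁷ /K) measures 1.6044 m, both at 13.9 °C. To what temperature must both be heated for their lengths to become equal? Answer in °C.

T = 176.4 °C

Equal length when α₁L₁ΔT − α₂L₂ΔT = L₂ − L₁ = 5.50×10⁻³ m
α₁L₁ = 4.7967×10⁻⁵, α₂L₂ = 1.411872×10⁻⁵ → Δ(αL) = 3.384828×10⁻⁵ m/K
ΔT = 5.50×10⁻³ / 3.384828×10⁻⁵ = 162.490 K, so T = 13.9 + 162.490 = 176.390 °C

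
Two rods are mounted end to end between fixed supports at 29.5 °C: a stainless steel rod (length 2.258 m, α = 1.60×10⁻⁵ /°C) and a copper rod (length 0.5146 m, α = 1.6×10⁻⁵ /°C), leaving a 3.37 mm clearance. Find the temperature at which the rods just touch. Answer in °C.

T = 105 °C

Gap closes when ΔL₁ + ΔL₂ = 3.37 mm = 3.37×10⁻³ m
(α₁L₁ + α₂L₂)ΔT = g
α₁L₁ + α₂L₂ = 1.60×10⁻⁵×2.258 + 1.6×10⁻⁵×0.5146 = 4.43616×10⁻⁵ m/K
ΔT = 3.37×10⁻³ / 4.43616×10⁻⁵ = 75.97 K
T = 29.5 + 75.97 = 105.47 °C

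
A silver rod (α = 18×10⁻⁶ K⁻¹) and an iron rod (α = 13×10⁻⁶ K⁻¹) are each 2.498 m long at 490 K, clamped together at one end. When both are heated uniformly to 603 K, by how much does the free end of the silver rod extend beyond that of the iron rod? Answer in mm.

ΔT = 113 K
silver: ΔL = 18×10⁻⁶ × 2.498 m × 113 = 5.0809×10⁻³ m = 5.0809 mm
iron: ΔL = 13×10⁻⁶ × 2.498 m × 113 = 3.6696×10⁻³ m = 3.6696 mm
difference = 5.0809 − 3.6696 = 1.4113 mm

1.41 mm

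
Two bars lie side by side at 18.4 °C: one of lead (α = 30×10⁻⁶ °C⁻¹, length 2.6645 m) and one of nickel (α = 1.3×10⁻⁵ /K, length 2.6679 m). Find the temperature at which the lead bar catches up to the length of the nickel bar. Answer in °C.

T = 93.53 °C

Equal length when α₁L₁ΔT − α₂L₂ΔT = L₂ − L₁ = 3.40×10⁻³ m
α₁L₁ = 7.9935×10⁻⁵, α₂L₂ = 3.46827×10⁻⁵ → Δ(αL) = 4.52523×10⁻⁵ m/K
ΔT = 3.40×10⁻³ / 4.52523×10⁻⁵ = 75.1343 K, so T = 18.4 + 75.1343 = 93.5343 °C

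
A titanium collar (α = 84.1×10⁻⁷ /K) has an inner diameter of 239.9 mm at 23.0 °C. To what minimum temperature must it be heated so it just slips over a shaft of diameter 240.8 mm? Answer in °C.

Required Δd = 240.8 − 239.9 = 0.9 mm
Δd = αd₀ΔT ⇒ ΔT = Δd/(αd₀) = 0.9 / (84.1×10⁻⁷ × 239.9) = 446.08 K
T_min = 23.0 + 446.08 = 469.08 °C

T = 469 °C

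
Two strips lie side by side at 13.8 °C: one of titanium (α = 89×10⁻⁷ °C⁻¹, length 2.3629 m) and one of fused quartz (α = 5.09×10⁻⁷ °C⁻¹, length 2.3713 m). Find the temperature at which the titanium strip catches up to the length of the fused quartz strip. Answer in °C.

L₁(1 + α₁ΔT) = L₂(1 + α₂ΔT) ⇒ ΔT = (L₂ − L₁)/(α₁L₁ − α₂L₂)
L₂ − L₁ = 2.3713 − 2.3629 = 8.40×10⁻³ m
α₁L₁ − α₂L₂ = 89×10⁻⁷×2.3629 − 5.09×10⁻⁷×2.3713 = 1.98228183×10⁻⁵ m/K
ΔT = 8.40×10⁻³ / 1.98228183×10⁻⁵ = 423.754 K
T = 13.8 + 423.754 = 437.554 °C

T = 437.6 °C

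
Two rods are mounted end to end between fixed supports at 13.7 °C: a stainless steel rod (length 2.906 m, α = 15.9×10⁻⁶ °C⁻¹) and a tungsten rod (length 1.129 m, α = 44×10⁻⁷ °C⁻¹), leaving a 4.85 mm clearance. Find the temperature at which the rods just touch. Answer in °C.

α₁L₁ = 4.62054×10⁻⁵ m/K, α₂L₂ = 4.9676×10⁻⁶ m/K → total 5.1173×10⁻⁵ m/K
ΔT = g/(α₁L₁+α₂L₂) = 4.85×10⁻³ / 5.1173×10⁻⁵ = 94.78 K
T = 13.7 + 94.78 = 108.48 °C

T = 108 °C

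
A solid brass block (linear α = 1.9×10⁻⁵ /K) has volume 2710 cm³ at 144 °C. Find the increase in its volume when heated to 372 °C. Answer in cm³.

ΔV = 35.2 cm³

Isotropic solid: β ≈ 3α = 5.7×10⁻⁵ /K; ΔT = 228 K
ΔV = 3αV₀ΔT = 3(1.9×10⁻⁵)(2710)(228) = 35.2 cm³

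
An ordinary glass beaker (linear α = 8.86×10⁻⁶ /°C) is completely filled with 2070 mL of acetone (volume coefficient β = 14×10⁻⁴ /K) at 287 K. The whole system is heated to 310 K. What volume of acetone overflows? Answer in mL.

65.4 mL

The beaker also expands: β_container ≈ 3α = 2.658×10⁻⁵ /K
Net overflow = V₀(β_liq − 3α_cont)ΔT
β − 3α = 1.40×10⁻³ − 2.658×10⁻⁵ = 1.37342×10⁻³ /K; ΔT = 23 K
ΔV = 2070 × 1.37342×10⁻³ × 23 = 65.4 mL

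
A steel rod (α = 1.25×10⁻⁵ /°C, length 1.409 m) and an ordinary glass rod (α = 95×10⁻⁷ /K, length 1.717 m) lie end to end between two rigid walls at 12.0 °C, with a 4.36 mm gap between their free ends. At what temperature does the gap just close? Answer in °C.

Gap closes when ΔL₁ + ΔL₂ = 4.36 mm = 4.36×10⁻³ m
(α₁L₁ + α₂L₂)ΔT = g
α₁L₁ + α₂L₂ = 1.25×10⁻⁵×1.409 + 95×10⁻⁷×1.717 = 3.3924×10⁻⁵ m/K
ΔT = 4.36×10⁻³ / 3.3924×10⁻⁵ = 128.52 K
T = 12.0 + 128.52 = 140.52 °C

T = 141 °C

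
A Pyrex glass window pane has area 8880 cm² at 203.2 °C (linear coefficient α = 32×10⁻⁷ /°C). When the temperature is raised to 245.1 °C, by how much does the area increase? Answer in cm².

Area coefficient ≈ 2α; |ΔT| = 41.9 K
ΔA = 2αA₀ΔT = 2(32×10⁻⁷)(8880)(41.9) = 2.38 cm²

ΔA = 2.38 cm²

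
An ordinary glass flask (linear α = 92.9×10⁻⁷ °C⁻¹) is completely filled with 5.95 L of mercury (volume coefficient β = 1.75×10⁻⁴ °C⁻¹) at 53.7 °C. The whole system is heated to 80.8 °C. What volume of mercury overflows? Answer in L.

0.0237 L

The flask also expands: β_container ≈ 3α = 2.787×10⁻⁵ /K
Net overflow = V₀(β_liq − 3α_cont)ΔT
β − 3α = 1.75×10⁻⁴ − 2.787×10⁻⁵ = 1.4713×10⁻⁴ /K; ΔT = 27.1 K
ΔV = 5.95 × 1.4713×10⁻⁴ × 27.1 = 0.0237 L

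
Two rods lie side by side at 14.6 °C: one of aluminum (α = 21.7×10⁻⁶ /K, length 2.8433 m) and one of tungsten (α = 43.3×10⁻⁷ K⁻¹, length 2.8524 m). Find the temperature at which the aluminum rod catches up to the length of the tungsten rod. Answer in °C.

T = 199.0 °C

L₁(1 + α₁ΔT) = L₂(1 + α₂ΔT) ⇒ ΔT = (L₂ − L₁)/(α₁L₁ − α₂L₂)
L₂ − L₁ = 2.8524 − 2.8433 = 9.10×10⁻³ m
α₁L₁ − α₂L₂ = 21.7×10⁻⁶×2.8433 − 43.3×10⁻⁷×2.8524 = 4.9348718×10⁻⁵ m/K
ΔT = 9.10×10⁻³ / 4.9348718×10⁻⁵ = 184.402 K
T = 14.6 + 184.402 = 199.002 °C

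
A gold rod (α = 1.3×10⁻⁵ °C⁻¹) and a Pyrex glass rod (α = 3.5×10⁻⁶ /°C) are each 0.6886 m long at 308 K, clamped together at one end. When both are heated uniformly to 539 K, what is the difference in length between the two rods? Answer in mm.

ΔT = 231 K
gold: ΔL = 1.3×10⁻⁵ × 0.6886 m × 231 = 2.0679×10⁻³ m = 2.0679 mm
Pyrex glass: ΔL = 3.5×10⁻⁶ × 0.6886 m × 231 = 5.5673×10⁻⁴ m = 0.55673 mm
difference = 2.0679 − 0.55673 = 1.51117 mm

1.51 mm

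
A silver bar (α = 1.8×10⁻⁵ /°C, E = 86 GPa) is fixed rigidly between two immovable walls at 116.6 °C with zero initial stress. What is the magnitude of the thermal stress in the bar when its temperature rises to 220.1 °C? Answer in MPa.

σ = 160 MPa

Fully constrained: the free strain ε = αΔT is blocked, so σ = Eε = EαΔT.
|ΔT| = 103.5 K
σ = 86.0×10⁹ × 1.8×10⁻⁵ × 103.5 = 1.60×10⁸ Pa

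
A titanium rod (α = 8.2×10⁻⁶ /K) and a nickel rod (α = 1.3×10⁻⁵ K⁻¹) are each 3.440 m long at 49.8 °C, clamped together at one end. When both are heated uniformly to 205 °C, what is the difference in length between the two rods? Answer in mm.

2.56 mm

ΔT = 155.2 K
titanium: ΔL = 8.2×10⁻⁶ × 3.440 m × 155.2 = 4.3779×10⁻³ m = 4.3779 mm
nickel: ΔL = 1.3×10⁻⁵ × 3.440 m × 155.2 = 6.9405×10⁻³ m = 6.9405 mm
difference = 6.9405 − 4.3779 = 2.5626 mm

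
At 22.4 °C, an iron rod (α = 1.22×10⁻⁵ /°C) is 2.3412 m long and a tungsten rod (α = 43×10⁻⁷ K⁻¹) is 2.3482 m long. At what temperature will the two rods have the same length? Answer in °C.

T = 401.5 °C

L₁(1 + α₁ΔT) = L₂(1 + α₂ΔT) ⇒ ΔT = (L₂ − L₁)/(α₁L₁ − α₂L₂)
L₂ − L₁ = 2.3482 − 2.3412 = 7.00×10⁻³ m
α₁L₁ − α₂L₂ = 1.22×10⁻⁵×2.3412 − 43×10⁻⁷×2.3482 = 1.846538×10⁻⁵ m/K
ΔT = 7.00×10⁻³ / 1.846538×10⁻⁵ = 379.088 K
T = 22.4 + 379.088 = 401.488 °C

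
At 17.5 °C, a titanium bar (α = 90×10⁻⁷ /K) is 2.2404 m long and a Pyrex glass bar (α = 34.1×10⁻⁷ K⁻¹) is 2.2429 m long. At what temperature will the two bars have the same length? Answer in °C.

T = 217.3 °C

Equal length when α₁L₁ΔT − α₂L₂ΔT = L₂ − L₁ = 2.50×10⁻³ m
α₁L₁ = 2.01636×10⁻⁵, α₂L₂ = 7.648289×10⁻⁶ → Δ(αL) = 1.2515311×10⁻⁵ m/K
ΔT = 2.50×10⁻³ / 1.2515311×10⁻⁵ = 199.755 K, so T = 17.5 + 199.755 = 217.255 °C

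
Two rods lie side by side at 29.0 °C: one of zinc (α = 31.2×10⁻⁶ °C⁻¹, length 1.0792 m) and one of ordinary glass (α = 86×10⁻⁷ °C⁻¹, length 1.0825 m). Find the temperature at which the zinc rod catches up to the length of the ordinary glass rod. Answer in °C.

T = 164.5 °C

L₁(1 + α₁ΔT) = L₂(1 + α₂ΔT) ⇒ ΔT = (L₂ − L₁)/(α₁L₁ − α₂L₂)
L₂ − L₁ = 1.0825 − 1.0792 = 3.30×10⁻³ m
α₁L₁ − α₂L₂ = 31.2×10⁻⁶×1.0792 − 86×10⁻⁷×1.0825 = 2.436154×10⁻⁵ m/K
ΔT = 3.30×10⁻³ / 2.436154×10⁻⁵ = 135.459 K
T = 29.0 + 135.459 = 164.459 °C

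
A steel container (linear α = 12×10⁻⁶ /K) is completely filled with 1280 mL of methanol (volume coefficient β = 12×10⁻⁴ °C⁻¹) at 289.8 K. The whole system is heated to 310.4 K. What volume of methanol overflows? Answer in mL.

The container also expands: β_container ≈ 3α = 3.6×10⁻⁵ /K
Net overflow = V₀(β_liq − 3α_cont)ΔT
β − 3α = 1.20×10⁻³ − 3.6×10⁻⁵ = 1.164×10⁻³ /K; ΔT = 20.6 K
ΔV = 1280 × 1.164×10⁻³ × 20.6 = 30.7 mL

30.7 mL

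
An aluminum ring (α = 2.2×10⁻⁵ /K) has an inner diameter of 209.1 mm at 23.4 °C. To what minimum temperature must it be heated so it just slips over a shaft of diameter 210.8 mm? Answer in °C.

T = 393 °C

Required Δd = 210.8 − 209.1 = 1.7 mm
Δd = αd₀ΔT ⇒ ΔT = Δd/(αd₀) = 1.7 / (2.2×10⁻⁵ × 209.1) = 369.55 K
T_min = 23.4 + 369.55 = 392.95 °C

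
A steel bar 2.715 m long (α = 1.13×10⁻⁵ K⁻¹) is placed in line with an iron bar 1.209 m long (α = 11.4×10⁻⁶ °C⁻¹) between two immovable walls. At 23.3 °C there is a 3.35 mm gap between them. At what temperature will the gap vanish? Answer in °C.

Gap closes when ΔL₁ + ΔL₂ = 3.35 mm = 3.35×10⁻³ m
(α₁L₁ + α₂L₂)ΔT = g
α₁L₁ + α₂L₂ = 1.13×10⁻⁵×2.715 + 11.4×10⁻⁶×1.209 = 4.44621×10⁻⁵ m/K
ΔT = 3.35×10⁻³ / 4.44621×10⁻⁵ = 75.345 K
T = 23.3 + 75.345 = 98.645 °C

T = 98.6 °C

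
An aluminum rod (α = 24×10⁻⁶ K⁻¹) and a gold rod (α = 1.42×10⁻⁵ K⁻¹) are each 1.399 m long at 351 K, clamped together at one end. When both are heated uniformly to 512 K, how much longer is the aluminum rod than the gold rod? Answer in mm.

ΔT = 161 K
aluminum: ΔL = 24×10⁻⁶ × 1.399 m × 161 = 5.4057×10⁻³ m = 5.4057 mm
gold: ΔL = 1.42×10⁻⁵ × 1.399 m × 161 = 3.1984×10⁻³ m = 3.1984 mm
difference = 5.4057 − 3.1984 = 2.2073 mm

2.21 mm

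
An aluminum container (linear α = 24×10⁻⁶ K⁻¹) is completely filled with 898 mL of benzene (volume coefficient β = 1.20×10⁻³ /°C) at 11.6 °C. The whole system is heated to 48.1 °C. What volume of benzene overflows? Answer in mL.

The container also expands: β_container ≈ 3α = 7.2×10⁻⁵ /K
Net overflow = V₀(β_liq − 3α_cont)ΔT
β − 3α = 1.20×10⁻³ − 7.2×10⁻⁵ = 1.128×10⁻³ /K; ΔT = 36.5 K
ΔV = 898 × 1.128×10⁻³ × 36.5 = 37.0 mL

37.0 mL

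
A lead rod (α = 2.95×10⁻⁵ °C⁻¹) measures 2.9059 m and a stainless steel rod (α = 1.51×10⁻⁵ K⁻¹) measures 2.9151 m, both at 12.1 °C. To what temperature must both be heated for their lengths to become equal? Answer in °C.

L₁(1 + α₁ΔT) = L₂(1 + α₂ΔT) ⇒ ΔT = (L₂ − L₁)/(α₁L₁ − α₂L₂)
L₂ − L₁ = 2.9151 − 2.9059 = 9.20×10⁻³ m
α₁L₁ − α₂L₂ = 2.95×10⁻⁵×2.9059 − 1.51×10⁻⁵×2.9151 = 4.170604×10⁻⁵ m/K
ΔT = 9.20×10⁻³ / 4.170604×10⁻⁵ = 220.592 K
T = 12.1 + 220.592 = 232.692 °C

T = 232.7 °C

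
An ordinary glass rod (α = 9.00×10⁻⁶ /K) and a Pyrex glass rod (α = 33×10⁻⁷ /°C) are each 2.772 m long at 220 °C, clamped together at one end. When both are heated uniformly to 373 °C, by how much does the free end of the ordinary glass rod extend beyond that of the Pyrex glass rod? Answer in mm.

2.42 mm

ΔT = 153 K
ordinary glass: ΔL = 9.00×10⁻⁶ × 2.772 m × 153 = 3.8170×10⁻³ m = 3.8170 mm
Pyrex glass: ΔL = 33×10⁻⁷ × 2.772 m × 153 = 1.3996×10⁻³ m = 1.3996 mm
difference = 3.8170 − 1.3996 = 2.4174 mm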